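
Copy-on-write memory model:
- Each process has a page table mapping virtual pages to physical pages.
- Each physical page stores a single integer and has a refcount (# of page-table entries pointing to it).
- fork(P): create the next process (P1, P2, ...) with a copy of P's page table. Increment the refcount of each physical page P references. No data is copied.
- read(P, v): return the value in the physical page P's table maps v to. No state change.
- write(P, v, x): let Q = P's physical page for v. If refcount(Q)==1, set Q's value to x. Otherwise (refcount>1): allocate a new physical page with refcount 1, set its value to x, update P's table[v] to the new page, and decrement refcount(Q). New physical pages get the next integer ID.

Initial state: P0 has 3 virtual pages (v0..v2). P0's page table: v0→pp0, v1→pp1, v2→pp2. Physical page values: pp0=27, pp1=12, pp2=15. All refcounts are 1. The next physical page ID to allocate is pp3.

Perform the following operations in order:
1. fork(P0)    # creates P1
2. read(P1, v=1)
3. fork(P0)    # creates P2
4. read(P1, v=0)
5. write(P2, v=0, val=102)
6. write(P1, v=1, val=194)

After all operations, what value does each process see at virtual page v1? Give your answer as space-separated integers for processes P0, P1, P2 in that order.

Answer: 12 194 12

Derivation:
Op 1: fork(P0) -> P1. 3 ppages; refcounts: pp0:2 pp1:2 pp2:2
Op 2: read(P1, v1) -> 12. No state change.
Op 3: fork(P0) -> P2. 3 ppages; refcounts: pp0:3 pp1:3 pp2:3
Op 4: read(P1, v0) -> 27. No state change.
Op 5: write(P2, v0, 102). refcount(pp0)=3>1 -> COPY to pp3. 4 ppages; refcounts: pp0:2 pp1:3 pp2:3 pp3:1
Op 6: write(P1, v1, 194). refcount(pp1)=3>1 -> COPY to pp4. 5 ppages; refcounts: pp0:2 pp1:2 pp2:3 pp3:1 pp4:1
P0: v1 -> pp1 = 12
P1: v1 -> pp4 = 194
P2: v1 -> pp1 = 12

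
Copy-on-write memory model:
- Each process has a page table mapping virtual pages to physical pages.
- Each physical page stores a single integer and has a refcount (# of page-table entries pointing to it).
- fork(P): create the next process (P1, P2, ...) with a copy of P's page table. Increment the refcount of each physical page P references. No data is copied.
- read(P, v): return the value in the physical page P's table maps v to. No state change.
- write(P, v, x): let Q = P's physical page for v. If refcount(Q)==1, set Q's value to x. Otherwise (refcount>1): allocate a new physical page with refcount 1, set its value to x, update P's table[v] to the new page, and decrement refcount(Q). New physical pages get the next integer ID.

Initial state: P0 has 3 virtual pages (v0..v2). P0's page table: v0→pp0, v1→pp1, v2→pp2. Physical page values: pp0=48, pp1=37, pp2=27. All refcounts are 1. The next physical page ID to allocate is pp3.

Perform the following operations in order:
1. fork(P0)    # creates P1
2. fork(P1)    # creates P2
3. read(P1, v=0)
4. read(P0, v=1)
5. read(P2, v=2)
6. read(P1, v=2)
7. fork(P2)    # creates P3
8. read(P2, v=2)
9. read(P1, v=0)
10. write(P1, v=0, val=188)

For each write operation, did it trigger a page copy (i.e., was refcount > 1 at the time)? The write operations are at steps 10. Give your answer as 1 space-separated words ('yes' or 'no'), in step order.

Op 1: fork(P0) -> P1. 3 ppages; refcounts: pp0:2 pp1:2 pp2:2
Op 2: fork(P1) -> P2. 3 ppages; refcounts: pp0:3 pp1:3 pp2:3
Op 3: read(P1, v0) -> 48. No state change.
Op 4: read(P0, v1) -> 37. No state change.
Op 5: read(P2, v2) -> 27. No state change.
Op 6: read(P1, v2) -> 27. No state change.
Op 7: fork(P2) -> P3. 3 ppages; refcounts: pp0:4 pp1:4 pp2:4
Op 8: read(P2, v2) -> 27. No state change.
Op 9: read(P1, v0) -> 48. No state change.
Op 10: write(P1, v0, 188). refcount(pp0)=4>1 -> COPY to pp3. 4 ppages; refcounts: pp0:3 pp1:4 pp2:4 pp3:1

yes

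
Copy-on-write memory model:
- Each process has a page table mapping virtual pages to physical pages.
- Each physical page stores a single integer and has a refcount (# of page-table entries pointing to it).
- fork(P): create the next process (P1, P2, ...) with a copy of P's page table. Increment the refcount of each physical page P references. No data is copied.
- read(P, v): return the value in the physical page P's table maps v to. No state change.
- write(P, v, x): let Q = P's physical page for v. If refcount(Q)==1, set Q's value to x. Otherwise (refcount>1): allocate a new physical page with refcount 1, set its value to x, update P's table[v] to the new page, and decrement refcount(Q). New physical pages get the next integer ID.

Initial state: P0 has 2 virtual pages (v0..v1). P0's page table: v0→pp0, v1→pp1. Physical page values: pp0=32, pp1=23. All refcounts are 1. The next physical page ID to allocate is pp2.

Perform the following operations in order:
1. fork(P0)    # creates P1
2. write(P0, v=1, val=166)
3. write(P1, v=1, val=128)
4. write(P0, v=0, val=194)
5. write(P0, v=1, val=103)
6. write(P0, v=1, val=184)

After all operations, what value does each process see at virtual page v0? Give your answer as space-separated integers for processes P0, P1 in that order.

Answer: 194 32

Derivation:
Op 1: fork(P0) -> P1. 2 ppages; refcounts: pp0:2 pp1:2
Op 2: write(P0, v1, 166). refcount(pp1)=2>1 -> COPY to pp2. 3 ppages; refcounts: pp0:2 pp1:1 pp2:1
Op 3: write(P1, v1, 128). refcount(pp1)=1 -> write in place. 3 ppages; refcounts: pp0:2 pp1:1 pp2:1
Op 4: write(P0, v0, 194). refcount(pp0)=2>1 -> COPY to pp3. 4 ppages; refcounts: pp0:1 pp1:1 pp2:1 pp3:1
Op 5: write(P0, v1, 103). refcount(pp2)=1 -> write in place. 4 ppages; refcounts: pp0:1 pp1:1 pp2:1 pp3:1
Op 6: write(P0, v1, 184). refcount(pp2)=1 -> write in place. 4 ppages; refcounts: pp0:1 pp1:1 pp2:1 pp3:1
P0: v0 -> pp3 = 194
P1: v0 -> pp0 = 32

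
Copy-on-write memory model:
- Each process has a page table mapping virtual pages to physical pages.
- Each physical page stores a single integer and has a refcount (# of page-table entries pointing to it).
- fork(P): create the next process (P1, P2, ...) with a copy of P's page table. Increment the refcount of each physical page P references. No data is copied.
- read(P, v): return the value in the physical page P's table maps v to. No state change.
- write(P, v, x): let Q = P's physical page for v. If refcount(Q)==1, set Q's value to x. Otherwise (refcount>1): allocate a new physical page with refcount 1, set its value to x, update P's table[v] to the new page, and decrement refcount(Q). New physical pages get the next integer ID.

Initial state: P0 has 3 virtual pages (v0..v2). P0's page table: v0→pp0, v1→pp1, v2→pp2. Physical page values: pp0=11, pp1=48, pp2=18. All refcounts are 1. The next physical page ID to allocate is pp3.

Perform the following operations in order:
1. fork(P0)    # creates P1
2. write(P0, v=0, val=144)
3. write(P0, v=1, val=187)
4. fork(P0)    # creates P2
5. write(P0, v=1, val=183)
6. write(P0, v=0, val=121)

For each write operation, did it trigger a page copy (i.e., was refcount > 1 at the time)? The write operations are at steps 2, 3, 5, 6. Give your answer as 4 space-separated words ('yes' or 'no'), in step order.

Op 1: fork(P0) -> P1. 3 ppages; refcounts: pp0:2 pp1:2 pp2:2
Op 2: write(P0, v0, 144). refcount(pp0)=2>1 -> COPY to pp3. 4 ppages; refcounts: pp0:1 pp1:2 pp2:2 pp3:1
Op 3: write(P0, v1, 187). refcount(pp1)=2>1 -> COPY to pp4. 5 ppages; refcounts: pp0:1 pp1:1 pp2:2 pp3:1 pp4:1
Op 4: fork(P0) -> P2. 5 ppages; refcounts: pp0:1 pp1:1 pp2:3 pp3:2 pp4:2
Op 5: write(P0, v1, 183). refcount(pp4)=2>1 -> COPY to pp5. 6 ppages; refcounts: pp0:1 pp1:1 pp2:3 pp3:2 pp4:1 pp5:1
Op 6: write(P0, v0, 121). refcount(pp3)=2>1 -> COPY to pp6. 7 ppages; refcounts: pp0:1 pp1:1 pp2:3 pp3:1 pp4:1 pp5:1 pp6:1

yes yes yes yes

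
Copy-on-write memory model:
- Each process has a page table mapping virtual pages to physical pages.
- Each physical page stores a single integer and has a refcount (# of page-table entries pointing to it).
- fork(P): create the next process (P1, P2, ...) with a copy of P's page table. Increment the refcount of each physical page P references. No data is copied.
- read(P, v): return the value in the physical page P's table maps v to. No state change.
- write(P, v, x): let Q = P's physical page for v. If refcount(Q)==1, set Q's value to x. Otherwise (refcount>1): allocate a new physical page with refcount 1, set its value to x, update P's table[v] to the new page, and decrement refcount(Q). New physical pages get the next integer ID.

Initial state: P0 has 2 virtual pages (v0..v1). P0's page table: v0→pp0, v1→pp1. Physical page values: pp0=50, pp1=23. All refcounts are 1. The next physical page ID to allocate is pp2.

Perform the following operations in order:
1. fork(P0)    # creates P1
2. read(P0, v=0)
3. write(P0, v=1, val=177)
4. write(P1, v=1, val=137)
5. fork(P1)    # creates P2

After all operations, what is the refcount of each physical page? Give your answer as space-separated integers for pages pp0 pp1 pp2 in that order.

Op 1: fork(P0) -> P1. 2 ppages; refcounts: pp0:2 pp1:2
Op 2: read(P0, v0) -> 50. No state change.
Op 3: write(P0, v1, 177). refcount(pp1)=2>1 -> COPY to pp2. 3 ppages; refcounts: pp0:2 pp1:1 pp2:1
Op 4: write(P1, v1, 137). refcount(pp1)=1 -> write in place. 3 ppages; refcounts: pp0:2 pp1:1 pp2:1
Op 5: fork(P1) -> P2. 3 ppages; refcounts: pp0:3 pp1:2 pp2:1

Answer: 3 2 1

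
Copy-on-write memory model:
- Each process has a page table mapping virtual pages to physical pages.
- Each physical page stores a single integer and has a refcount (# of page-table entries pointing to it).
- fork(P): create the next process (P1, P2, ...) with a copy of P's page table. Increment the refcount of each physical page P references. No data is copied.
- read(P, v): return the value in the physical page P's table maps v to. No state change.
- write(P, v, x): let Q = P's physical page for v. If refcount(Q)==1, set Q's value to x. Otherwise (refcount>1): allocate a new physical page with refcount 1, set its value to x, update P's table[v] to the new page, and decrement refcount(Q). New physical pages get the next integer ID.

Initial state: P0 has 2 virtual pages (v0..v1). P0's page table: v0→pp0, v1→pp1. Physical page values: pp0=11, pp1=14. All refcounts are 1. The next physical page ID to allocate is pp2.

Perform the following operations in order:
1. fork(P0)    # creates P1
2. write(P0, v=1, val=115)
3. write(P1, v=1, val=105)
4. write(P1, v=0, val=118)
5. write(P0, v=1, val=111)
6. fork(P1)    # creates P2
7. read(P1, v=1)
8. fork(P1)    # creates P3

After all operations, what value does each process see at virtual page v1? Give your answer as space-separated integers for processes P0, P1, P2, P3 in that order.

Op 1: fork(P0) -> P1. 2 ppages; refcounts: pp0:2 pp1:2
Op 2: write(P0, v1, 115). refcount(pp1)=2>1 -> COPY to pp2. 3 ppages; refcounts: pp0:2 pp1:1 pp2:1
Op 3: write(P1, v1, 105). refcount(pp1)=1 -> write in place. 3 ppages; refcounts: pp0:2 pp1:1 pp2:1
Op 4: write(P1, v0, 118). refcount(pp0)=2>1 -> COPY to pp3. 4 ppages; refcounts: pp0:1 pp1:1 pp2:1 pp3:1
Op 5: write(P0, v1, 111). refcount(pp2)=1 -> write in place. 4 ppages; refcounts: pp0:1 pp1:1 pp2:1 pp3:1
Op 6: fork(P1) -> P2. 4 ppages; refcounts: pp0:1 pp1:2 pp2:1 pp3:2
Op 7: read(P1, v1) -> 105. No state change.
Op 8: fork(P1) -> P3. 4 ppages; refcounts: pp0:1 pp1:3 pp2:1 pp3:3
P0: v1 -> pp2 = 111
P1: v1 -> pp1 = 105
P2: v1 -> pp1 = 105
P3: v1 -> pp1 = 105

Answer: 111 105 105 105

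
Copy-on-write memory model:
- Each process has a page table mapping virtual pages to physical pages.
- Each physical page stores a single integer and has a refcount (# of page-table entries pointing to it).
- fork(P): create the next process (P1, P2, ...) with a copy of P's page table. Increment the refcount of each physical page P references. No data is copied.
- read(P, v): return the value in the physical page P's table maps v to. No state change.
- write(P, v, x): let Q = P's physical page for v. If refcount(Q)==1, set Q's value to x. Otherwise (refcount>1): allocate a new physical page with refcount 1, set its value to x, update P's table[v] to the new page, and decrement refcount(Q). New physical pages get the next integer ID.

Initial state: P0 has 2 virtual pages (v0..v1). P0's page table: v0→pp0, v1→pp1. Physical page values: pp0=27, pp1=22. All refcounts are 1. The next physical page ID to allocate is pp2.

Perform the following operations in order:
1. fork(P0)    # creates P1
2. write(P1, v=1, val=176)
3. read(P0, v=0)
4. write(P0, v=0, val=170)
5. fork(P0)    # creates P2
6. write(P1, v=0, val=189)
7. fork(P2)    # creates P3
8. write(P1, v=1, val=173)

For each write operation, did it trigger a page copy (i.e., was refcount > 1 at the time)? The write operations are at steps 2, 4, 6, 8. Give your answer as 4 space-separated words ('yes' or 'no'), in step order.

Op 1: fork(P0) -> P1. 2 ppages; refcounts: pp0:2 pp1:2
Op 2: write(P1, v1, 176). refcount(pp1)=2>1 -> COPY to pp2. 3 ppages; refcounts: pp0:2 pp1:1 pp2:1
Op 3: read(P0, v0) -> 27. No state change.
Op 4: write(P0, v0, 170). refcount(pp0)=2>1 -> COPY to pp3. 4 ppages; refcounts: pp0:1 pp1:1 pp2:1 pp3:1
Op 5: fork(P0) -> P2. 4 ppages; refcounts: pp0:1 pp1:2 pp2:1 pp3:2
Op 6: write(P1, v0, 189). refcount(pp0)=1 -> write in place. 4 ppages; refcounts: pp0:1 pp1:2 pp2:1 pp3:2
Op 7: fork(P2) -> P3. 4 ppages; refcounts: pp0:1 pp1:3 pp2:1 pp3:3
Op 8: write(P1, v1, 173). refcount(pp2)=1 -> write in place. 4 ppages; refcounts: pp0:1 pp1:3 pp2:1 pp3:3

yes yes no no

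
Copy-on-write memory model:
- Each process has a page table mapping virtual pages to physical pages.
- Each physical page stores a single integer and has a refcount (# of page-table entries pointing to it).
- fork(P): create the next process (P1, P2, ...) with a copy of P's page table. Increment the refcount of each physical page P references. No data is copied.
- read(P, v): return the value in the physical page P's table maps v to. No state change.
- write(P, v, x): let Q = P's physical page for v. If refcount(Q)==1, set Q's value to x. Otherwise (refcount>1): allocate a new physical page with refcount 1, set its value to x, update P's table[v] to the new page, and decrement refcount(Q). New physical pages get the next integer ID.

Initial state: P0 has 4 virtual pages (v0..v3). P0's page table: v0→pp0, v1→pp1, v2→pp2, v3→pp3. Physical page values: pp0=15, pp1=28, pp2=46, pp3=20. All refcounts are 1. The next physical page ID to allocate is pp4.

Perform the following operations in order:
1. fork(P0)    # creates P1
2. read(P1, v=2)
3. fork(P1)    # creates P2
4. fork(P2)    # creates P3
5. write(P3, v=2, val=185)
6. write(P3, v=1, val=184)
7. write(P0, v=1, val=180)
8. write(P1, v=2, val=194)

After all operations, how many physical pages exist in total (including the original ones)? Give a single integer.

Op 1: fork(P0) -> P1. 4 ppages; refcounts: pp0:2 pp1:2 pp2:2 pp3:2
Op 2: read(P1, v2) -> 46. No state change.
Op 3: fork(P1) -> P2. 4 ppages; refcounts: pp0:3 pp1:3 pp2:3 pp3:3
Op 4: fork(P2) -> P3. 4 ppages; refcounts: pp0:4 pp1:4 pp2:4 pp3:4
Op 5: write(P3, v2, 185). refcount(pp2)=4>1 -> COPY to pp4. 5 ppages; refcounts: pp0:4 pp1:4 pp2:3 pp3:4 pp4:1
Op 6: write(P3, v1, 184). refcount(pp1)=4>1 -> COPY to pp5. 6 ppages; refcounts: pp0:4 pp1:3 pp2:3 pp3:4 pp4:1 pp5:1
Op 7: write(P0, v1, 180). refcount(pp1)=3>1 -> COPY to pp6. 7 ppages; refcounts: pp0:4 pp1:2 pp2:3 pp3:4 pp4:1 pp5:1 pp6:1
Op 8: write(P1, v2, 194). refcount(pp2)=3>1 -> COPY to pp7. 8 ppages; refcounts: pp0:4 pp1:2 pp2:2 pp3:4 pp4:1 pp5:1 pp6:1 pp7:1

Answer: 8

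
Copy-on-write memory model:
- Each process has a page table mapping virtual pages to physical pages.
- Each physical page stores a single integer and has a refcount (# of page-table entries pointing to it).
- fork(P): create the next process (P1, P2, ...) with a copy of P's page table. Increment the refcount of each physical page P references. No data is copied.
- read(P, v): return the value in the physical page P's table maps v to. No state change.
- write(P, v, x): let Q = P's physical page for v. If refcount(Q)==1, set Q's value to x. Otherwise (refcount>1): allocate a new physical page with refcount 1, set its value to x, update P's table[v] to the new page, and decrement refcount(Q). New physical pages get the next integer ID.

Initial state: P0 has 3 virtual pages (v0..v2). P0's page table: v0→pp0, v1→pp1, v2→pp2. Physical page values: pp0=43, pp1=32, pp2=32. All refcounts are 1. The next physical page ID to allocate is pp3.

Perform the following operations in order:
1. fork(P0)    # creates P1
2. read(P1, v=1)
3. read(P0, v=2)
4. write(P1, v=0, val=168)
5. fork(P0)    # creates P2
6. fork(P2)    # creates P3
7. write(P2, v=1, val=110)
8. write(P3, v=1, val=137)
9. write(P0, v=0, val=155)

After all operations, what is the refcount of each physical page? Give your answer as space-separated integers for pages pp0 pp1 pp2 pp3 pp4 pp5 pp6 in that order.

Answer: 2 2 4 1 1 1 1

Derivation:
Op 1: fork(P0) -> P1. 3 ppages; refcounts: pp0:2 pp1:2 pp2:2
Op 2: read(P1, v1) -> 32. No state change.
Op 3: read(P0, v2) -> 32. No state change.
Op 4: write(P1, v0, 168). refcount(pp0)=2>1 -> COPY to pp3. 4 ppages; refcounts: pp0:1 pp1:2 pp2:2 pp3:1
Op 5: fork(P0) -> P2. 4 ppages; refcounts: pp0:2 pp1:3 pp2:3 pp3:1
Op 6: fork(P2) -> P3. 4 ppages; refcounts: pp0:3 pp1:4 pp2:4 pp3:1
Op 7: write(P2, v1, 110). refcount(pp1)=4>1 -> COPY to pp4. 5 ppages; refcounts: pp0:3 pp1:3 pp2:4 pp3:1 pp4:1
Op 8: write(P3, v1, 137). refcount(pp1)=3>1 -> COPY to pp5. 6 ppages; refcounts: pp0:3 pp1:2 pp2:4 pp3:1 pp4:1 pp5:1
Op 9: write(P0, v0, 155). refcount(pp0)=3>1 -> COPY to pp6. 7 ppages; refcounts: pp0:2 pp1:2 pp2:4 pp3:1 pp4:1 pp5:1 pp6:1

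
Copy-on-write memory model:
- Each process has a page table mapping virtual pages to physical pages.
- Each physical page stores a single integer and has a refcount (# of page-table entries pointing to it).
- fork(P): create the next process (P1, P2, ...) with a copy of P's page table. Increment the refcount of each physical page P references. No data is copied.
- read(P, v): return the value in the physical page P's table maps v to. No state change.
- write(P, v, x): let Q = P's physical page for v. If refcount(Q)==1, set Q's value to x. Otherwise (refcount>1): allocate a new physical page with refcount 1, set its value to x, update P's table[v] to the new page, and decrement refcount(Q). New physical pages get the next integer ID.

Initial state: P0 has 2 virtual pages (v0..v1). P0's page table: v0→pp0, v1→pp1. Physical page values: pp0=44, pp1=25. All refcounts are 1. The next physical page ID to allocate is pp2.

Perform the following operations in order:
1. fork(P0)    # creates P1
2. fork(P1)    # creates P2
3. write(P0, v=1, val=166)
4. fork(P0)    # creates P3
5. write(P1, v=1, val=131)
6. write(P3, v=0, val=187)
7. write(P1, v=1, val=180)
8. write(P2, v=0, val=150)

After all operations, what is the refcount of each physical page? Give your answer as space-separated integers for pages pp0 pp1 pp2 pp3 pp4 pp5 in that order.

Answer: 2 1 2 1 1 1

Derivation:
Op 1: fork(P0) -> P1. 2 ppages; refcounts: pp0:2 pp1:2
Op 2: fork(P1) -> P2. 2 ppages; refcounts: pp0:3 pp1:3
Op 3: write(P0, v1, 166). refcount(pp1)=3>1 -> COPY to pp2. 3 ppages; refcounts: pp0:3 pp1:2 pp2:1
Op 4: fork(P0) -> P3. 3 ppages; refcounts: pp0:4 pp1:2 pp2:2
Op 5: write(P1, v1, 131). refcount(pp1)=2>1 -> COPY to pp3. 4 ppages; refcounts: pp0:4 pp1:1 pp2:2 pp3:1
Op 6: write(P3, v0, 187). refcount(pp0)=4>1 -> COPY to pp4. 5 ppages; refcounts: pp0:3 pp1:1 pp2:2 pp3:1 pp4:1
Op 7: write(P1, v1, 180). refcount(pp3)=1 -> write in place. 5 ppages; refcounts: pp0:3 pp1:1 pp2:2 pp3:1 pp4:1
Op 8: write(P2, v0, 150). refcount(pp0)=3>1 -> COPY to pp5. 6 ppages; refcounts: pp0:2 pp1:1 pp2:2 pp3:1 pp4:1 pp5:1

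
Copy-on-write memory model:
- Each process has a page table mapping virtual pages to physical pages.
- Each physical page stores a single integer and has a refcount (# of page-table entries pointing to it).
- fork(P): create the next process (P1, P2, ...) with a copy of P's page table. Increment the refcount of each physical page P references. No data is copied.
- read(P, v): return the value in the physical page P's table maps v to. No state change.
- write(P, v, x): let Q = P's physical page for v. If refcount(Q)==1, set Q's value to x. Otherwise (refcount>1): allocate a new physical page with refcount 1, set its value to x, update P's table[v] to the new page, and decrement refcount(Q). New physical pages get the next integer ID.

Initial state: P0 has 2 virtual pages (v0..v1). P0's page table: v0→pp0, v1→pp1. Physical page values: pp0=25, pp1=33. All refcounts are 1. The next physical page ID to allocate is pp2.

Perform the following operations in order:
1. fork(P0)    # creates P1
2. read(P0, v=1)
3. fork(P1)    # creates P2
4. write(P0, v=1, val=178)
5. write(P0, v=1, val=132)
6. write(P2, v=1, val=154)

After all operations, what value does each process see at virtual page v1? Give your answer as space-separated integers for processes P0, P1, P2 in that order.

Op 1: fork(P0) -> P1. 2 ppages; refcounts: pp0:2 pp1:2
Op 2: read(P0, v1) -> 33. No state change.
Op 3: fork(P1) -> P2. 2 ppages; refcounts: pp0:3 pp1:3
Op 4: write(P0, v1, 178). refcount(pp1)=3>1 -> COPY to pp2. 3 ppages; refcounts: pp0:3 pp1:2 pp2:1
Op 5: write(P0, v1, 132). refcount(pp2)=1 -> write in place. 3 ppages; refcounts: pp0:3 pp1:2 pp2:1
Op 6: write(P2, v1, 154). refcount(pp1)=2>1 -> COPY to pp3. 4 ppages; refcounts: pp0:3 pp1:1 pp2:1 pp3:1
P0: v1 -> pp2 = 132
P1: v1 -> pp1 = 33
P2: v1 -> pp3 = 154

Answer: 132 33 154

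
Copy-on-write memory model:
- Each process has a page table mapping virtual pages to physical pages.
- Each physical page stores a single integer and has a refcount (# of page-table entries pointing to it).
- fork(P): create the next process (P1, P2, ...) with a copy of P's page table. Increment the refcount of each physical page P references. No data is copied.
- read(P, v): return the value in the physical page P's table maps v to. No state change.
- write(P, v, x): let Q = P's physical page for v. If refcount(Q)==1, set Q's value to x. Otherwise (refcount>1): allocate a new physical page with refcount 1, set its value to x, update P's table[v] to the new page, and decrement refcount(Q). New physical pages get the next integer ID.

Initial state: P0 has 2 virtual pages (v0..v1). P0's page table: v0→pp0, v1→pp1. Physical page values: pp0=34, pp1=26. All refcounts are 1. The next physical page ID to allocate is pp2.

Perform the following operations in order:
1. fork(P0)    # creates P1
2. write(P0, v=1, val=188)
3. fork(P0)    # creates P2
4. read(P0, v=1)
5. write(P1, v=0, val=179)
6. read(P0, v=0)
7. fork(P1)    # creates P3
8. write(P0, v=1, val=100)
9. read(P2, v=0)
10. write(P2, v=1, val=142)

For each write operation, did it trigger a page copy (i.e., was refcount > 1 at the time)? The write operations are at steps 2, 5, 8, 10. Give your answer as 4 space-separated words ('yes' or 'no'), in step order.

Op 1: fork(P0) -> P1. 2 ppages; refcounts: pp0:2 pp1:2
Op 2: write(P0, v1, 188). refcount(pp1)=2>1 -> COPY to pp2. 3 ppages; refcounts: pp0:2 pp1:1 pp2:1
Op 3: fork(P0) -> P2. 3 ppages; refcounts: pp0:3 pp1:1 pp2:2
Op 4: read(P0, v1) -> 188. No state change.
Op 5: write(P1, v0, 179). refcount(pp0)=3>1 -> COPY to pp3. 4 ppages; refcounts: pp0:2 pp1:1 pp2:2 pp3:1
Op 6: read(P0, v0) -> 34. No state change.
Op 7: fork(P1) -> P3. 4 ppages; refcounts: pp0:2 pp1:2 pp2:2 pp3:2
Op 8: write(P0, v1, 100). refcount(pp2)=2>1 -> COPY to pp4. 5 ppages; refcounts: pp0:2 pp1:2 pp2:1 pp3:2 pp4:1
Op 9: read(P2, v0) -> 34. No state change.
Op 10: write(P2, v1, 142). refcount(pp2)=1 -> write in place. 5 ppages; refcounts: pp0:2 pp1:2 pp2:1 pp3:2 pp4:1

yes yes yes no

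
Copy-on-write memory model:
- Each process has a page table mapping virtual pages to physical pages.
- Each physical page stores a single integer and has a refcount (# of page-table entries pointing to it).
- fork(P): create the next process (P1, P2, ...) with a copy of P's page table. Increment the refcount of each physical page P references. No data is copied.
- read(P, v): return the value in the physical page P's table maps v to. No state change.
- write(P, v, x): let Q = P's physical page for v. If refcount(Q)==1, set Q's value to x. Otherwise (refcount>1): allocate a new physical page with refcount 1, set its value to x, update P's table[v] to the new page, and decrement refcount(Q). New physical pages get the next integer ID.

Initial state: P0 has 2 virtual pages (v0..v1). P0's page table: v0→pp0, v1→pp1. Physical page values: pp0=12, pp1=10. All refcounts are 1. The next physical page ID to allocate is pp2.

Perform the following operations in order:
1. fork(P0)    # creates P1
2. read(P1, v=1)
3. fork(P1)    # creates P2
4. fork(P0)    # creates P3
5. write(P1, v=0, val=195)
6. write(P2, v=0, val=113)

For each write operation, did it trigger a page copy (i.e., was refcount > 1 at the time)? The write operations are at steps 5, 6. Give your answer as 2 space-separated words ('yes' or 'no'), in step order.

Op 1: fork(P0) -> P1. 2 ppages; refcounts: pp0:2 pp1:2
Op 2: read(P1, v1) -> 10. No state change.
Op 3: fork(P1) -> P2. 2 ppages; refcounts: pp0:3 pp1:3
Op 4: fork(P0) -> P3. 2 ppages; refcounts: pp0:4 pp1:4
Op 5: write(P1, v0, 195). refcount(pp0)=4>1 -> COPY to pp2. 3 ppages; refcounts: pp0:3 pp1:4 pp2:1
Op 6: write(P2, v0, 113). refcount(pp0)=3>1 -> COPY to pp3. 4 ppages; refcounts: pp0:2 pp1:4 pp2:1 pp3:1

yes yes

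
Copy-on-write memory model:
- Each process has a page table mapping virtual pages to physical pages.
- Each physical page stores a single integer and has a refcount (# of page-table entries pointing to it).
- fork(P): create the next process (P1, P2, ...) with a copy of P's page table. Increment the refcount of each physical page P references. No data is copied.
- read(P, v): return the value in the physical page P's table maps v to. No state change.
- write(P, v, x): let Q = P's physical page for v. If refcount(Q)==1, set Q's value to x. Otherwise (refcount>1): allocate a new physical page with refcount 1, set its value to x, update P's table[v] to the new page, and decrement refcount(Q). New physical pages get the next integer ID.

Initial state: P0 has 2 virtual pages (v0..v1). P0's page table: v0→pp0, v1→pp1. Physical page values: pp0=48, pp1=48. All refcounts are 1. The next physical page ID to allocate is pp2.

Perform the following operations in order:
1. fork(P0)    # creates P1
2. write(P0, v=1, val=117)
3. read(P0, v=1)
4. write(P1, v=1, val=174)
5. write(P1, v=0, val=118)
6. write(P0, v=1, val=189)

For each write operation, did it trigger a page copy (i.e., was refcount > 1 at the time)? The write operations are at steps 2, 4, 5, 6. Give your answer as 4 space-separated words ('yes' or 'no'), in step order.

Op 1: fork(P0) -> P1. 2 ppages; refcounts: pp0:2 pp1:2
Op 2: write(P0, v1, 117). refcount(pp1)=2>1 -> COPY to pp2. 3 ppages; refcounts: pp0:2 pp1:1 pp2:1
Op 3: read(P0, v1) -> 117. No state change.
Op 4: write(P1, v1, 174). refcount(pp1)=1 -> write in place. 3 ppages; refcounts: pp0:2 pp1:1 pp2:1
Op 5: write(P1, v0, 118). refcount(pp0)=2>1 -> COPY to pp3. 4 ppages; refcounts: pp0:1 pp1:1 pp2:1 pp3:1
Op 6: write(P0, v1, 189). refcount(pp2)=1 -> write in place. 4 ppages; refcounts: pp0:1 pp1:1 pp2:1 pp3:1

yes no yes no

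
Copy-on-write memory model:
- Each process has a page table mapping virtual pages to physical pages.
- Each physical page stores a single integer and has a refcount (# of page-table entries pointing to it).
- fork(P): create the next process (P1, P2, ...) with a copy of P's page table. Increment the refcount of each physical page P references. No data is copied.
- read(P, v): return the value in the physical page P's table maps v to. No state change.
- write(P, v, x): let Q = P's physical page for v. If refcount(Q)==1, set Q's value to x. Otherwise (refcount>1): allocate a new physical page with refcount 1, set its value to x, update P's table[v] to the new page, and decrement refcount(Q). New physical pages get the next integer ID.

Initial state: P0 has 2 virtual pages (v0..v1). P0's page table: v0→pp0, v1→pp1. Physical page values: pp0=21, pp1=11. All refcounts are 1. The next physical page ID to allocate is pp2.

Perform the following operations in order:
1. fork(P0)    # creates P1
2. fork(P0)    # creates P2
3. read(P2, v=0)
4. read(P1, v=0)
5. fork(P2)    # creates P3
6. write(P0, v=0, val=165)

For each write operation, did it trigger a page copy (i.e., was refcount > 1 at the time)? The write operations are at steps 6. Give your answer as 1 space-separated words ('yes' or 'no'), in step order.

Op 1: fork(P0) -> P1. 2 ppages; refcounts: pp0:2 pp1:2
Op 2: fork(P0) -> P2. 2 ppages; refcounts: pp0:3 pp1:3
Op 3: read(P2, v0) -> 21. No state change.
Op 4: read(P1, v0) -> 21. No state change.
Op 5: fork(P2) -> P3. 2 ppages; refcounts: pp0:4 pp1:4
Op 6: write(P0, v0, 165). refcount(pp0)=4>1 -> COPY to pp2. 3 ppages; refcounts: pp0:3 pp1:4 pp2:1

yes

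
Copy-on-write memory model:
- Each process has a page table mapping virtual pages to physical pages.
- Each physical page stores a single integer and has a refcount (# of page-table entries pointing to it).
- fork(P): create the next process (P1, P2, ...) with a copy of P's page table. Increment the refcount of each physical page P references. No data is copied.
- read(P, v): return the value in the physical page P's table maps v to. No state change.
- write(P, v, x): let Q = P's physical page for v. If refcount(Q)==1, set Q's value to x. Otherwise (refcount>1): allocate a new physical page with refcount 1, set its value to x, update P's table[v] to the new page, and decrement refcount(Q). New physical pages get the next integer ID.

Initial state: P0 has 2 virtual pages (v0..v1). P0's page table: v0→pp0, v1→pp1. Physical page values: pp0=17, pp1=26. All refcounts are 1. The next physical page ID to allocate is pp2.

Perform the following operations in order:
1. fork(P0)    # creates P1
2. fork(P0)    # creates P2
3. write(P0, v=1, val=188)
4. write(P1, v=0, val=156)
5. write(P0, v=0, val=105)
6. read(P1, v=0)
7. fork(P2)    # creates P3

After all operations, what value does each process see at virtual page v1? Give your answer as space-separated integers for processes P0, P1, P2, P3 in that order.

Answer: 188 26 26 26

Derivation:
Op 1: fork(P0) -> P1. 2 ppages; refcounts: pp0:2 pp1:2
Op 2: fork(P0) -> P2. 2 ppages; refcounts: pp0:3 pp1:3
Op 3: write(P0, v1, 188). refcount(pp1)=3>1 -> COPY to pp2. 3 ppages; refcounts: pp0:3 pp1:2 pp2:1
Op 4: write(P1, v0, 156). refcount(pp0)=3>1 -> COPY to pp3. 4 ppages; refcounts: pp0:2 pp1:2 pp2:1 pp3:1
Op 5: write(P0, v0, 105). refcount(pp0)=2>1 -> COPY to pp4. 5 ppages; refcounts: pp0:1 pp1:2 pp2:1 pp3:1 pp4:1
Op 6: read(P1, v0) -> 156. No state change.
Op 7: fork(P2) -> P3. 5 ppages; refcounts: pp0:2 pp1:3 pp2:1 pp3:1 pp4:1
P0: v1 -> pp2 = 188
P1: v1 -> pp1 = 26
P2: v1 -> pp1 = 26
P3: v1 -> pp1 = 26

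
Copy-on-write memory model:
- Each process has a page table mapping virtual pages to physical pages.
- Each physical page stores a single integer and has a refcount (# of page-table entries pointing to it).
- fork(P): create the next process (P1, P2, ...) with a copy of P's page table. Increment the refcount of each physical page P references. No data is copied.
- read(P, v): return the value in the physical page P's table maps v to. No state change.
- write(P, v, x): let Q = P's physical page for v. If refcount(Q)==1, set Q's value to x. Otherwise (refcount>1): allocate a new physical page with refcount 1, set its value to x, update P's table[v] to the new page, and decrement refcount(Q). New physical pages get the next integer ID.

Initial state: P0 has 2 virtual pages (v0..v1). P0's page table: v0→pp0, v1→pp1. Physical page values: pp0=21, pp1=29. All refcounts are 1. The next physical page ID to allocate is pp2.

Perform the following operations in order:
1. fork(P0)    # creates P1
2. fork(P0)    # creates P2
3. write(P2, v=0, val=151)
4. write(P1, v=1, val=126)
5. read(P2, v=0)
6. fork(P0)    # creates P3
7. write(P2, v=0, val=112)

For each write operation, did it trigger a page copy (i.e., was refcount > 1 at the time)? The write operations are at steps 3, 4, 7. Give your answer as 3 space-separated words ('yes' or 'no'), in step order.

Op 1: fork(P0) -> P1. 2 ppages; refcounts: pp0:2 pp1:2
Op 2: fork(P0) -> P2. 2 ppages; refcounts: pp0:3 pp1:3
Op 3: write(P2, v0, 151). refcount(pp0)=3>1 -> COPY to pp2. 3 ppages; refcounts: pp0:2 pp1:3 pp2:1
Op 4: write(P1, v1, 126). refcount(pp1)=3>1 -> COPY to pp3. 4 ppages; refcounts: pp0:2 pp1:2 pp2:1 pp3:1
Op 5: read(P2, v0) -> 151. No state change.
Op 6: fork(P0) -> P3. 4 ppages; refcounts: pp0:3 pp1:3 pp2:1 pp3:1
Op 7: write(P2, v0, 112). refcount(pp2)=1 -> write in place. 4 ppages; refcounts: pp0:3 pp1:3 pp2:1 pp3:1

yes yes no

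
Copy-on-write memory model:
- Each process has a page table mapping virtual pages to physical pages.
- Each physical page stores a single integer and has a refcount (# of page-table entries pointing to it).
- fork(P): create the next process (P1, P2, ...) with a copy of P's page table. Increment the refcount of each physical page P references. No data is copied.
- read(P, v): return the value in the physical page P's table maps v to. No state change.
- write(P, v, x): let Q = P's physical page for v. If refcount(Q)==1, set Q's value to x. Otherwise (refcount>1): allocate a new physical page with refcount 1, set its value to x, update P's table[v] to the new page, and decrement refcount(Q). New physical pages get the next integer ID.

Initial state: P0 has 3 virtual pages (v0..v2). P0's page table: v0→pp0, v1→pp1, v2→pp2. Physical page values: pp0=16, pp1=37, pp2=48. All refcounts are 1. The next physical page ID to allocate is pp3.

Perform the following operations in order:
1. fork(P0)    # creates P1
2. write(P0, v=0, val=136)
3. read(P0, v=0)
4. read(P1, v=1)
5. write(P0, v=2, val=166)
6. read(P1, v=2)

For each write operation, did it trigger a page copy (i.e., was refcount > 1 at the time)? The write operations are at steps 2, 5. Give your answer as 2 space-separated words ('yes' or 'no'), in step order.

Op 1: fork(P0) -> P1. 3 ppages; refcounts: pp0:2 pp1:2 pp2:2
Op 2: write(P0, v0, 136). refcount(pp0)=2>1 -> COPY to pp3. 4 ppages; refcounts: pp0:1 pp1:2 pp2:2 pp3:1
Op 3: read(P0, v0) -> 136. No state change.
Op 4: read(P1, v1) -> 37. No state change.
Op 5: write(P0, v2, 166). refcount(pp2)=2>1 -> COPY to pp4. 5 ppages; refcounts: pp0:1 pp1:2 pp2:1 pp3:1 pp4:1
Op 6: read(P1, v2) -> 48. No state change.

yes yes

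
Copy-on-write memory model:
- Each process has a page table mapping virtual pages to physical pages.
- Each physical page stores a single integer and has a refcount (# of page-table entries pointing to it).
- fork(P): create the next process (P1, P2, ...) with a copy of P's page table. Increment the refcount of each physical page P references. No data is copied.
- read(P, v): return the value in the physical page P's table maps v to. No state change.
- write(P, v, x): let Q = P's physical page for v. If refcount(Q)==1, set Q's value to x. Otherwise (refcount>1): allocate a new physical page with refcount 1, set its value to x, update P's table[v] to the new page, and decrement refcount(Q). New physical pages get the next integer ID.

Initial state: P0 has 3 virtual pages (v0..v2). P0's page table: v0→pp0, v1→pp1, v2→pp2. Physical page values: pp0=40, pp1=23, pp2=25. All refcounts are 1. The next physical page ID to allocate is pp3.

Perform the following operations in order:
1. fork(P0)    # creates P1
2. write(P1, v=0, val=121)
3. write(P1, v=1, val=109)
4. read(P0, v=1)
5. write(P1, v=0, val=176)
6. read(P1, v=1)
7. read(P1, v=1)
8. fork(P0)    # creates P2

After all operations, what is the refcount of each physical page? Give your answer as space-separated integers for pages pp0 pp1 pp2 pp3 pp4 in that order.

Op 1: fork(P0) -> P1. 3 ppages; refcounts: pp0:2 pp1:2 pp2:2
Op 2: write(P1, v0, 121). refcount(pp0)=2>1 -> COPY to pp3. 4 ppages; refcounts: pp0:1 pp1:2 pp2:2 pp3:1
Op 3: write(P1, v1, 109). refcount(pp1)=2>1 -> COPY to pp4. 5 ppages; refcounts: pp0:1 pp1:1 pp2:2 pp3:1 pp4:1
Op 4: read(P0, v1) -> 23. No state change.
Op 5: write(P1, v0, 176). refcount(pp3)=1 -> write in place. 5 ppages; refcounts: pp0:1 pp1:1 pp2:2 pp3:1 pp4:1
Op 6: read(P1, v1) -> 109. No state change.
Op 7: read(P1, v1) -> 109. No state change.
Op 8: fork(P0) -> P2. 5 ppages; refcounts: pp0:2 pp1:2 pp2:3 pp3:1 pp4:1

Answer: 2 2 3 1 1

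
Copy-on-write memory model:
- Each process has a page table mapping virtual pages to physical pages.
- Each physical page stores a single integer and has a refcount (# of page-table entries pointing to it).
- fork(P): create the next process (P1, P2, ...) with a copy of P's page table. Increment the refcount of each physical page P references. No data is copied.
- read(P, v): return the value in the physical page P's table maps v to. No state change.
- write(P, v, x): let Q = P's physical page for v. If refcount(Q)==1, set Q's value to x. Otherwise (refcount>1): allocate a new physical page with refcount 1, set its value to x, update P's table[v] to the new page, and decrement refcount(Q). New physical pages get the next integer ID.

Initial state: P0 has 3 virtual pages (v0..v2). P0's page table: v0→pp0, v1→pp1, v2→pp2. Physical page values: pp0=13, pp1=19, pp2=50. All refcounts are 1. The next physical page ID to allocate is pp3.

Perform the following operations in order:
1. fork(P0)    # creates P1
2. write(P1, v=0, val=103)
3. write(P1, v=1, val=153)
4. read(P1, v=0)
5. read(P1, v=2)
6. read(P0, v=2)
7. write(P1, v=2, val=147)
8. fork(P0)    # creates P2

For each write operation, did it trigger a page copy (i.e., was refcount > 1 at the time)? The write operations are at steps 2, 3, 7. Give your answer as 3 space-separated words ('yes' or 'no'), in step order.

Op 1: fork(P0) -> P1. 3 ppages; refcounts: pp0:2 pp1:2 pp2:2
Op 2: write(P1, v0, 103). refcount(pp0)=2>1 -> COPY to pp3. 4 ppages; refcounts: pp0:1 pp1:2 pp2:2 pp3:1
Op 3: write(P1, v1, 153). refcount(pp1)=2>1 -> COPY to pp4. 5 ppages; refcounts: pp0:1 pp1:1 pp2:2 pp3:1 pp4:1
Op 4: read(P1, v0) -> 103. No state change.
Op 5: read(P1, v2) -> 50. No state change.
Op 6: read(P0, v2) -> 50. No state change.
Op 7: write(P1, v2, 147). refcount(pp2)=2>1 -> COPY to pp5. 6 ppages; refcounts: pp0:1 pp1:1 pp2:1 pp3:1 pp4:1 pp5:1
Op 8: fork(P0) -> P2. 6 ppages; refcounts: pp0:2 pp1:2 pp2:2 pp3:1 pp4:1 pp5:1

yes yes yes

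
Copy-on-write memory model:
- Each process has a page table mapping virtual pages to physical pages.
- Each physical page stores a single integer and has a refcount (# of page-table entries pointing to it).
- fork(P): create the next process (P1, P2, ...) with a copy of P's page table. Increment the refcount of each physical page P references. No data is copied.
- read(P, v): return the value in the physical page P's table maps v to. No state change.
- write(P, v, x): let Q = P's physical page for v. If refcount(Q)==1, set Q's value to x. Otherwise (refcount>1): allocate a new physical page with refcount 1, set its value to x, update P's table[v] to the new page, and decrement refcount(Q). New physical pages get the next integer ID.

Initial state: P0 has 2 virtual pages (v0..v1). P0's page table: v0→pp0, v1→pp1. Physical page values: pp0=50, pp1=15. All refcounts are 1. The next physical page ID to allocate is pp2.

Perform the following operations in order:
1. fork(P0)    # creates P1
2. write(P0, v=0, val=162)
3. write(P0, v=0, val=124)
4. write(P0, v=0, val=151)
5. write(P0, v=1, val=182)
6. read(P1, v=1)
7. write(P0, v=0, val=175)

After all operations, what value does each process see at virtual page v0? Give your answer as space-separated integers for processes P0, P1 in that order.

Answer: 175 50

Derivation:
Op 1: fork(P0) -> P1. 2 ppages; refcounts: pp0:2 pp1:2
Op 2: write(P0, v0, 162). refcount(pp0)=2>1 -> COPY to pp2. 3 ppages; refcounts: pp0:1 pp1:2 pp2:1
Op 3: write(P0, v0, 124). refcount(pp2)=1 -> write in place. 3 ppages; refcounts: pp0:1 pp1:2 pp2:1
Op 4: write(P0, v0, 151). refcount(pp2)=1 -> write in place. 3 ppages; refcounts: pp0:1 pp1:2 pp2:1
Op 5: write(P0, v1, 182). refcount(pp1)=2>1 -> COPY to pp3. 4 ppages; refcounts: pp0:1 pp1:1 pp2:1 pp3:1
Op 6: read(P1, v1) -> 15. No state change.
Op 7: write(P0, v0, 175). refcount(pp2)=1 -> write in place. 4 ppages; refcounts: pp0:1 pp1:1 pp2:1 pp3:1
P0: v0 -> pp2 = 175
P1: v0 -> pp0 = 50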